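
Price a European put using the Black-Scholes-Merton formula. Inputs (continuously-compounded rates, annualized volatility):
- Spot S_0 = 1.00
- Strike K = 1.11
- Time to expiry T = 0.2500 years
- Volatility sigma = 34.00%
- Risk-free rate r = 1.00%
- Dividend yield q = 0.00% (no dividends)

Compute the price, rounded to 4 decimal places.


Answer: Price = 0.1374

Derivation:
d1 = (ln(S/K) + (r - q + 0.5*sigma^2) * T) / (sigma * sqrt(T)) = -0.51417656
d2 = d1 - sigma * sqrt(T) = -0.68417656
exp(-rT) = 0.99750312; exp(-qT) = 1.00000000
P = K * exp(-rT) * N(-d2) - S_0 * exp(-qT) * N(-d1)
N(-d1) = 0.69643572; N(-d2) = 0.75306816
P = 1.1100 * 0.99750312 * 0.75306816 - 1.0000 * 1.00000000 * 0.69643572 = 0.1374


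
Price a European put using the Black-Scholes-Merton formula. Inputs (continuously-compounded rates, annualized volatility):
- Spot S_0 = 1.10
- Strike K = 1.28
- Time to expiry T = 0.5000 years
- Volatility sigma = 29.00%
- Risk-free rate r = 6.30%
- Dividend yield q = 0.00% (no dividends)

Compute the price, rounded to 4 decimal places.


Answer: Price = 0.1816

Derivation:
d1 = (ln(S/K) + (r - q + 0.5*sigma^2) * T) / (sigma * sqrt(T)) = -0.48290467
d2 = d1 - sigma * sqrt(T) = -0.68796564
exp(-rT) = 0.96899096; exp(-qT) = 1.00000000
P = K * exp(-rT) * N(-d2) - S_0 * exp(-qT) * N(-d1)
N(-d1) = 0.68541829; N(-d2) = 0.75426279
P = 1.2800 * 0.96899096 * 0.75426279 - 1.1000 * 1.00000000 * 0.68541829 = 0.1816


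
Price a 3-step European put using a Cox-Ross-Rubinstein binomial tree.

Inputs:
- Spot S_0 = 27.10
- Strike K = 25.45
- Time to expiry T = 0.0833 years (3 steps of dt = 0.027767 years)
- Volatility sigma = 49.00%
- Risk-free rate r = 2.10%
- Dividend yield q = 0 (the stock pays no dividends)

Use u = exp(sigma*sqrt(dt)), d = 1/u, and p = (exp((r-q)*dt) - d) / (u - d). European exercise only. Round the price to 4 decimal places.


Answer: Price = V(0,0) = 0.7675

Derivation:
dt = T/N = 0.027767
u = exp(sigma*sqrt(dt)) = 1.085076; d = 1/u = 0.921594
p = (exp((r-q)*dt) - d) / (u - d) = 0.483167
Discount per step: exp(-r*dt) = 0.999417
Stock lattice S(k, i) with i counting down-moves:
  k=0: S(0,0) = 27.1000
  k=1: S(1,0) = 29.4056; S(1,1) = 24.9752
  k=2: S(2,0) = 31.9073; S(2,1) = 27.1000; S(2,2) = 23.0170
  k=3: S(3,0) = 34.6218; S(3,1) = 29.4056; S(3,2) = 24.9752; S(3,3) = 21.2123
Terminal payoffs V(N, i) = max(K - S_T, 0):
  V(3,0) = 0.000000; V(3,1) = 0.000000; V(3,2) = 0.474798; V(3,3) = 4.237668
Backward induction: V(k, i) = exp(-r*dt) * [p * V(k+1, i) + (1-p) * V(k+1, i+1)].
  V(2,0) = exp(-r*dt) * [p*0.000000 + (1-p)*0.000000] = 0.000000
  V(2,1) = exp(-r*dt) * [p*0.000000 + (1-p)*0.474798] = 0.245249
  V(2,2) = exp(-r*dt) * [p*0.474798 + (1-p)*4.237668] = 2.418165
  V(1,0) = exp(-r*dt) * [p*0.000000 + (1-p)*0.245249] = 0.126679
  V(1,1) = exp(-r*dt) * [p*0.245249 + (1-p)*2.418165] = 1.367487
  V(0,0) = exp(-r*dt) * [p*0.126679 + (1-p)*1.367487] = 0.767522


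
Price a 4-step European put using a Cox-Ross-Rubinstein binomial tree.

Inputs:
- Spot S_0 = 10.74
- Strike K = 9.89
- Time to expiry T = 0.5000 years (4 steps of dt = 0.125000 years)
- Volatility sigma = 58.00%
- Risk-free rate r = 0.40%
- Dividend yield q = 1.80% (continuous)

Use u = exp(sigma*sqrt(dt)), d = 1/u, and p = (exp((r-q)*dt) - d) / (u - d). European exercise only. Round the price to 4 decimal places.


Answer: Price = V(0,0) = 1.3298

Derivation:
dt = T/N = 0.125000
u = exp(sigma*sqrt(dt)) = 1.227600; d = 1/u = 0.814598
p = (exp((r-q)*dt) - d) / (u - d) = 0.444680
Discount per step: exp(-r*dt) = 0.999500
Stock lattice S(k, i) with i counting down-moves:
  k=0: S(0,0) = 10.7400
  k=1: S(1,0) = 13.1844; S(1,1) = 8.7488
  k=2: S(2,0) = 16.1852; S(2,1) = 10.7400; S(2,2) = 7.1267
  k=3: S(3,0) = 19.8689; S(3,1) = 13.1844; S(3,2) = 8.7488; S(3,3) = 5.8054
  k=4: S(4,0) = 24.3911; S(4,1) = 16.1852; S(4,2) = 10.7400; S(4,3) = 7.1267; S(4,4) = 4.7291
Terminal payoffs V(N, i) = max(K - S_T, 0):
  V(4,0) = 0.000000; V(4,1) = 0.000000; V(4,2) = 0.000000; V(4,3) = 2.763265; V(4,4) = 5.160917
Backward induction: V(k, i) = exp(-r*dt) * [p * V(k+1, i) + (1-p) * V(k+1, i+1)].
  V(3,0) = exp(-r*dt) * [p*0.000000 + (1-p)*0.000000] = 0.000000
  V(3,1) = exp(-r*dt) * [p*0.000000 + (1-p)*0.000000] = 0.000000
  V(3,2) = exp(-r*dt) * [p*0.000000 + (1-p)*2.763265] = 1.533729
  V(3,3) = exp(-r*dt) * [p*2.763265 + (1-p)*5.160917] = 4.092682
  V(2,0) = exp(-r*dt) * [p*0.000000 + (1-p)*0.000000] = 0.000000
  V(2,1) = exp(-r*dt) * [p*0.000000 + (1-p)*1.533729] = 0.851285
  V(2,2) = exp(-r*dt) * [p*1.533729 + (1-p)*4.092682] = 2.953290
  V(1,0) = exp(-r*dt) * [p*0.000000 + (1-p)*0.851285] = 0.472499
  V(1,1) = exp(-r*dt) * [p*0.851285 + (1-p)*2.953290] = 2.017561
  V(0,0) = exp(-r*dt) * [p*0.472499 + (1-p)*2.017561] = 1.329838


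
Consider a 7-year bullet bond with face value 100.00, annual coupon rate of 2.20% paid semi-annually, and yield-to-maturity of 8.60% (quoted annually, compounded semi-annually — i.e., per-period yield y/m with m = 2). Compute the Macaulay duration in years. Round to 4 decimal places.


Coupon per period c = face * coupon_rate / m = 1.100000
Periods per year m = 2; per-period yield y/m = 0.043000
Number of cashflows N = 14
Cashflows (t years, CF_t, discount factor 1/(1+y/m)^(m*t), PV):
  t = 0.5000: CF_t = 1.100000, DF = 0.958773, PV = 1.054650
  t = 1.0000: CF_t = 1.100000, DF = 0.919245, PV = 1.011170
  t = 1.5000: CF_t = 1.100000, DF = 0.881347, PV = 0.969482
  t = 2.0000: CF_t = 1.100000, DF = 0.845012, PV = 0.929513
  t = 2.5000: CF_t = 1.100000, DF = 0.810174, PV = 0.891192
  t = 3.0000: CF_t = 1.100000, DF = 0.776773, PV = 0.854450
  t = 3.5000: CF_t = 1.100000, DF = 0.744749, PV = 0.819224
  t = 4.0000: CF_t = 1.100000, DF = 0.714045, PV = 0.785449
  t = 4.5000: CF_t = 1.100000, DF = 0.684607, PV = 0.753068
  t = 5.0000: CF_t = 1.100000, DF = 0.656382, PV = 0.722021
  t = 5.5000: CF_t = 1.100000, DF = 0.629322, PV = 0.692254
  t = 6.0000: CF_t = 1.100000, DF = 0.603376, PV = 0.663714
  t = 6.5000: CF_t = 1.100000, DF = 0.578501, PV = 0.636351
  t = 7.0000: CF_t = 101.100000, DF = 0.554651, PV = 56.075201
Price P = sum_t PV_t = 66.857738
Macaulay numerator sum_t t * PV_t:
  t * PV_t at t = 0.5000: 0.527325
  t * PV_t at t = 1.0000: 1.011170
  t * PV_t at t = 1.5000: 1.454223
  t * PV_t at t = 2.0000: 1.859026
  t * PV_t at t = 2.5000: 2.227979
  t * PV_t at t = 3.0000: 2.563351
  t * PV_t at t = 3.5000: 2.867283
  t * PV_t at t = 4.0000: 3.141798
  t * PV_t at t = 4.5000: 3.388804
  t * PV_t at t = 5.0000: 3.610103
  t * PV_t at t = 5.5000: 3.807395
  t * PV_t at t = 6.0000: 3.982284
  t * PV_t at t = 6.5000: 4.136281
  t * PV_t at t = 7.0000: 392.526406
Macaulay duration D = (sum_t t * PV_t) / P = 427.103428 / 66.857738 = 6.388242

Answer: Macaulay duration = 6.3882 years


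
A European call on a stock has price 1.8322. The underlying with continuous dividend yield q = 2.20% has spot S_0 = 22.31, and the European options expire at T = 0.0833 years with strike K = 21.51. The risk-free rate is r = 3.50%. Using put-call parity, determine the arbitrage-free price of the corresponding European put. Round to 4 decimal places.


Put-call parity: C - P = S_0 * exp(-qT) - K * exp(-rT).
S_0 * exp(-qT) = 22.3100 * 0.99816908 = 22.26915213
K * exp(-rT) = 21.5100 * 0.99708875 = 21.44737893
P = C - S*exp(-qT) + K*exp(-rT)
P = 1.8322 - 22.26915213 + 21.44737893 = 1.0104

Answer: Put price = 1.0104


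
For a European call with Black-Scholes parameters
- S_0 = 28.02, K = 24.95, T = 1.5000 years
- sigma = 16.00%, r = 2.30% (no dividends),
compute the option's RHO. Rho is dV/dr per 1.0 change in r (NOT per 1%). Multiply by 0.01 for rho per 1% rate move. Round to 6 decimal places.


d1 = 0.8662248904; d2 = 0.6702657109
phi(d1) = 0.2741413818; exp(-qT) = 1.0000000000; exp(-rT) = 0.9660883397
N(d2) = 0.7486557893
Rho = K*T*exp(-rT)*N(d2) = 24.9500 * 1.5000 * 0.9660883397 * 0.7486557893 = 27.068291

Answer: Rho = 27.068291


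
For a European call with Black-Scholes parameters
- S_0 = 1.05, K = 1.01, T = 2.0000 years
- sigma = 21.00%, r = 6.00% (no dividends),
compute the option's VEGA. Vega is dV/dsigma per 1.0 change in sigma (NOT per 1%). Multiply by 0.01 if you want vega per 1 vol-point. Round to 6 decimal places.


d1 = 0.6833339634; d2 = 0.3863491153
phi(d1) = 0.3158742189; exp(-qT) = 1.0000000000; exp(-rT) = 0.8869204367
Vega = S * exp(-qT) * phi(d1) * sqrt(T) = 1.0500 * 1.0000000000 * 0.3158742189 * 1.4142135624 = 0.469049

Answer: Vega = 0.469049


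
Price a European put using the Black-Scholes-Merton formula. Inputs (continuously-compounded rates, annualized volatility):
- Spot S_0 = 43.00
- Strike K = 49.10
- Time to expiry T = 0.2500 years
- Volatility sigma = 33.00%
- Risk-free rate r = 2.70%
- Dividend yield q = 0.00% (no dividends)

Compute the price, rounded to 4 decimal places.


Answer: Price = 6.7367

Derivation:
d1 = (ln(S/K) + (r - q + 0.5*sigma^2) * T) / (sigma * sqrt(T)) = -0.68058436
d2 = d1 - sigma * sqrt(T) = -0.84558436
exp(-rT) = 0.99327273; exp(-qT) = 1.00000000
P = K * exp(-rT) * N(-d2) - S_0 * exp(-qT) * N(-d1)
N(-d1) = 0.75193274; N(-d2) = 0.80110767
P = 49.1000 * 0.99327273 * 0.80110767 - 43.0000 * 1.00000000 * 0.75193274 = 6.7367


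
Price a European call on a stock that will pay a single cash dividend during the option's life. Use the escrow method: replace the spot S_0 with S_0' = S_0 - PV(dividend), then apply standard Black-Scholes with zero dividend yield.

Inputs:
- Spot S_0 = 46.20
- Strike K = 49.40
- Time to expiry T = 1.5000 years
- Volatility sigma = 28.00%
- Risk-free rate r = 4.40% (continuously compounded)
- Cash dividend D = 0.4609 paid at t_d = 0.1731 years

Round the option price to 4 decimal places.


PV(D) = D * exp(-r * t_d) = 0.4609 * 0.99241253 = 0.45740294
S_0' = S_0 - PV(D) = 46.2000 - 0.45740294 = 45.74259706
d1 = (ln(S_0'/K) + (r + sigma^2/2)*T) / (sigma*sqrt(T)) = 0.13961958
d2 = d1 - sigma*sqrt(T) = -0.20330899
exp(-rT) = 0.93613086
N(d1) = 0.55551971; N(d2) = 0.41944677
C = S_0' * N(d1) - K * exp(-rT) * N(d2) = 45.74259706 * 0.55551971 - 49.4000 * 0.93613086 * 0.41944677 = 6.0137

Answer: Price = 6.0137


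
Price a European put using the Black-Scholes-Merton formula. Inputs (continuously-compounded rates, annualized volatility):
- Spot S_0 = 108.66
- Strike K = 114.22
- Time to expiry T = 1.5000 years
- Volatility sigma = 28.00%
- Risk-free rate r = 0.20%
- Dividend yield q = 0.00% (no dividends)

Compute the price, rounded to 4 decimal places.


Answer: Price = 17.8973

Derivation:
d1 = (ln(S/K) + (r - q + 0.5*sigma^2) * T) / (sigma * sqrt(T)) = 0.03469331
d2 = d1 - sigma * sqrt(T) = -0.30823525
exp(-rT) = 0.99700450; exp(-qT) = 1.00000000
P = K * exp(-rT) * N(-d2) - S_0 * exp(-qT) * N(-d1)
N(-d1) = 0.48616215; N(-d2) = 0.62104833
P = 114.2200 * 0.99700450 * 0.62104833 - 108.6600 * 1.00000000 * 0.48616215 = 17.8973


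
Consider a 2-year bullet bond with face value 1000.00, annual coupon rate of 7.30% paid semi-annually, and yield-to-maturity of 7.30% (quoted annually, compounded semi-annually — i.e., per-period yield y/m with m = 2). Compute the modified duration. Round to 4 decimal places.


Coupon per period c = face * coupon_rate / m = 36.500000
Periods per year m = 2; per-period yield y/m = 0.036500
Number of cashflows N = 4
Cashflows (t years, CF_t, discount factor 1/(1+y/m)^(m*t), PV):
  t = 0.5000: CF_t = 36.500000, DF = 0.964785, PV = 35.214665
  t = 1.0000: CF_t = 36.500000, DF = 0.930811, PV = 33.974592
  t = 1.5000: CF_t = 36.500000, DF = 0.898033, PV = 32.778188
  t = 2.0000: CF_t = 1036.500000, DF = 0.866409, PV = 898.032555
Price P = sum_t PV_t = 1000.000000
First compute Macaulay numerator sum_t t * PV_t:
  t * PV_t at t = 0.5000: 17.607332
  t * PV_t at t = 1.0000: 33.974592
  t * PV_t at t = 1.5000: 49.167282
  t * PV_t at t = 2.0000: 1796.065110
Macaulay duration D = 1896.814317 / 1000.000000 = 1.896814
Modified duration = D / (1 + y/m) = 1.896814 / (1 + 0.036500) = 1.830019

Answer: Modified duration = 1.8300


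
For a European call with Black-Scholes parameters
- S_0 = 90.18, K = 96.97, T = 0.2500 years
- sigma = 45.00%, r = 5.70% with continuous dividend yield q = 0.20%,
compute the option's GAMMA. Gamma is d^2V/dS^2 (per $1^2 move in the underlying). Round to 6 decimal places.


d1 = -0.1490287970; d2 = -0.3740287970
phi(d1) = 0.3945366170; exp(-qT) = 0.9995001250; exp(-rT) = 0.9858510507
Gamma = exp(-qT) * phi(d1) / (S * sigma * sqrt(T)) = 0.9995001250 * 0.3945366170 / (90.1800 * 0.4500 * 0.5000000000) = 0.019435

Answer: Gamma = 0.019435


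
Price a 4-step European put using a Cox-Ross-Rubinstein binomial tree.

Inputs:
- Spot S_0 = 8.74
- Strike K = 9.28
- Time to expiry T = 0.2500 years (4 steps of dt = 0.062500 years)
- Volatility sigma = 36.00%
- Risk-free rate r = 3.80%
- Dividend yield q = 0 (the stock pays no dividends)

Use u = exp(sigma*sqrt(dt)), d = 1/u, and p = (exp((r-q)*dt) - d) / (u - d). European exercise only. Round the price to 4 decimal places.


Answer: Price = V(0,0) = 0.9210

Derivation:
dt = T/N = 0.062500
u = exp(sigma*sqrt(dt)) = 1.094174; d = 1/u = 0.913931
p = (exp((r-q)*dt) - d) / (u - d) = 0.490707
Discount per step: exp(-r*dt) = 0.997628
Stock lattice S(k, i) with i counting down-moves:
  k=0: S(0,0) = 8.7400
  k=1: S(1,0) = 9.5631; S(1,1) = 7.9878
  k=2: S(2,0) = 10.4637; S(2,1) = 8.7400; S(2,2) = 7.3003
  k=3: S(3,0) = 11.4491; S(3,1) = 9.5631; S(3,2) = 7.9878; S(3,3) = 6.6719
  k=4: S(4,0) = 12.5273; S(4,1) = 10.4637; S(4,2) = 8.7400; S(4,3) = 7.3003; S(4,4) = 6.0977
Terminal payoffs V(N, i) = max(K - S_T, 0):
  V(4,0) = 0.000000; V(4,1) = 0.000000; V(4,2) = 0.540000; V(4,3) = 1.979738; V(4,4) = 3.182309
Backward induction: V(k, i) = exp(-r*dt) * [p * V(k+1, i) + (1-p) * V(k+1, i+1)].
  V(3,0) = exp(-r*dt) * [p*0.000000 + (1-p)*0.000000] = 0.000000
  V(3,1) = exp(-r*dt) * [p*0.000000 + (1-p)*0.540000] = 0.274366
  V(3,2) = exp(-r*dt) * [p*0.540000 + (1-p)*1.979738] = 1.270228
  V(3,3) = exp(-r*dt) * [p*1.979738 + (1-p)*3.182309] = 2.586049
  V(2,0) = exp(-r*dt) * [p*0.000000 + (1-p)*0.274366] = 0.139401
  V(2,1) = exp(-r*dt) * [p*0.274366 + (1-p)*1.270228] = 0.779697
  V(2,2) = exp(-r*dt) * [p*1.270228 + (1-p)*2.586049] = 1.935763
  V(1,0) = exp(-r*dt) * [p*0.139401 + (1-p)*0.779697] = 0.464394
  V(1,1) = exp(-r*dt) * [p*0.779697 + (1-p)*1.935763] = 1.365226
  V(0,0) = exp(-r*dt) * [p*0.464394 + (1-p)*1.365226] = 0.920991


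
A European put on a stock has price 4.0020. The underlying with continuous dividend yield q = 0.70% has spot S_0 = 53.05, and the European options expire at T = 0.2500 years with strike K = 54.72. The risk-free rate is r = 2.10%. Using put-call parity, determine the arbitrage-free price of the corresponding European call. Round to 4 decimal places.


Answer: Call price = 2.5258

Derivation:
Put-call parity: C - P = S_0 * exp(-qT) - K * exp(-rT).
S_0 * exp(-qT) = 53.0500 * 0.99825153 = 52.95724369
K * exp(-rT) = 54.7200 * 0.99476376 = 54.43347279
C = P + S*exp(-qT) - K*exp(-rT)
C = 4.0020 + 52.95724369 - 54.43347279 = 2.5258


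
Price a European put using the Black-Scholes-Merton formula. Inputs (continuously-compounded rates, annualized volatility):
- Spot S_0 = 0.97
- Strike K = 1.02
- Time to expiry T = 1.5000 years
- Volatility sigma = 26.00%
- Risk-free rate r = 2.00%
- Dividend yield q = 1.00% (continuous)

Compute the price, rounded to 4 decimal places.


d1 = (ln(S/K) + (r - q + 0.5*sigma^2) * T) / (sigma * sqrt(T)) = 0.04848157
d2 = d1 - sigma * sqrt(T) = -0.26995209
exp(-rT) = 0.97044553; exp(-qT) = 0.98511194
P = K * exp(-rT) * N(-d2) - S_0 * exp(-qT) * N(-d1)
N(-d1) = 0.48066622; N(-d2) = 0.60640145
P = 1.0200 * 0.97044553 * 0.60640145 - 0.9700 * 0.98511194 * 0.48066622 = 0.1409

Answer: Price = 0.1409


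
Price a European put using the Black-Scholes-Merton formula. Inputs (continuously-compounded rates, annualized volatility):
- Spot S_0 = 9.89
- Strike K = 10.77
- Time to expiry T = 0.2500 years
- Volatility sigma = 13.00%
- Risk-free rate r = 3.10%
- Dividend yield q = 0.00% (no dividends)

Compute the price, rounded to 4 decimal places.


d1 = (ln(S/K) + (r - q + 0.5*sigma^2) * T) / (sigma * sqrt(T)) = -1.15965916
d2 = d1 - sigma * sqrt(T) = -1.22465916
exp(-rT) = 0.99227995; exp(-qT) = 1.00000000
P = K * exp(-rT) * N(-d2) - S_0 * exp(-qT) * N(-d1)
N(-d1) = 0.87690620; N(-d2) = 0.88964817
P = 10.7700 * 0.99227995 * 0.88964817 - 9.8900 * 1.00000000 * 0.87690620 = 0.8349

Answer: Price = 0.8349


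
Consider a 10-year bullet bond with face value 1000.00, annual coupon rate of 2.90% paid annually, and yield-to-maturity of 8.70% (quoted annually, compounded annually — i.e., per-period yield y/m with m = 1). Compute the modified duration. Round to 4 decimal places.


Coupon per period c = face * coupon_rate / m = 29.000000
Periods per year m = 1; per-period yield y/m = 0.087000
Number of cashflows N = 10
Cashflows (t years, CF_t, discount factor 1/(1+y/m)^(m*t), PV):
  t = 1.0000: CF_t = 29.000000, DF = 0.919963, PV = 26.678933
  t = 2.0000: CF_t = 29.000000, DF = 0.846332, PV = 24.543636
  t = 3.0000: CF_t = 29.000000, DF = 0.778595, PV = 22.579242
  t = 4.0000: CF_t = 29.000000, DF = 0.716278, PV = 20.772072
  t = 5.0000: CF_t = 29.000000, DF = 0.658950, PV = 19.109542
  t = 6.0000: CF_t = 29.000000, DF = 0.606209, PV = 17.580075
  t = 7.0000: CF_t = 29.000000, DF = 0.557690, PV = 16.173022
  t = 8.0000: CF_t = 29.000000, DF = 0.513055, PV = 14.878586
  t = 9.0000: CF_t = 29.000000, DF = 0.471991, PV = 13.687751
  t = 10.0000: CF_t = 1029.000000, DF = 0.434215, PV = 446.806964
Price P = sum_t PV_t = 622.809825
First compute Macaulay numerator sum_t t * PV_t:
  t * PV_t at t = 1.0000: 26.678933
  t * PV_t at t = 2.0000: 49.087273
  t * PV_t at t = 3.0000: 67.737727
  t * PV_t at t = 4.0000: 83.088288
  t * PV_t at t = 5.0000: 95.547710
  t * PV_t at t = 6.0000: 105.480452
  t * PV_t at t = 7.0000: 113.211157
  t * PV_t at t = 8.0000: 119.028684
  t * PV_t at t = 9.0000: 123.189760
  t * PV_t at t = 10.0000: 4468.069644
Macaulay duration D = 5251.119630 / 622.809825 = 8.431337
Modified duration = D / (1 + y/m) = 8.431337 / (1 + 0.087000) = 7.756520

Answer: Modified duration = 7.7565


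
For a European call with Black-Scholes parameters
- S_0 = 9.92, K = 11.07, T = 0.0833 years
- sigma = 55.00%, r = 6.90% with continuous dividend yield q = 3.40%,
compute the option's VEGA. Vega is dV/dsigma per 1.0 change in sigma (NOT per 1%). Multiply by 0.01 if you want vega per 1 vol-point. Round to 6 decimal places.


Answer: Vega = 0.955195

Derivation:
d1 = -0.5932434014; d2 = -0.7519829680
phi(d1) = 0.3345705868; exp(-qT) = 0.9971718069; exp(-rT) = 0.9942687864
Vega = S * exp(-qT) * phi(d1) * sqrt(T) = 9.9200 * 0.9971718069 * 0.3345705868 * 0.2886173938 = 0.955195


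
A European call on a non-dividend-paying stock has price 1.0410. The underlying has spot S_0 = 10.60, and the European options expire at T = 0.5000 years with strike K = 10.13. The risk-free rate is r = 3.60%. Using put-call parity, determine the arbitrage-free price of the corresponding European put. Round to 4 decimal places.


Put-call parity: C - P = S_0 * exp(-qT) - K * exp(-rT).
S_0 * exp(-qT) = 10.6000 * 1.00000000 = 10.60000000
K * exp(-rT) = 10.1300 * 0.98216103 = 9.94929126
P = C - S*exp(-qT) + K*exp(-rT)
P = 1.0410 - 10.60000000 + 9.94929126 = 0.3903

Answer: Put price = 0.3903


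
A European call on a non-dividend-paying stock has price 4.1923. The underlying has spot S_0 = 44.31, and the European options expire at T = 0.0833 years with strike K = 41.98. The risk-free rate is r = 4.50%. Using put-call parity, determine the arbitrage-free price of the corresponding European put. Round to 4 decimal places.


Answer: Put price = 1.7052

Derivation:
Put-call parity: C - P = S_0 * exp(-qT) - K * exp(-rT).
S_0 * exp(-qT) = 44.3100 * 1.00000000 = 44.31000000
K * exp(-rT) = 41.9800 * 0.99625852 = 41.82293254
P = C - S*exp(-qT) + K*exp(-rT)
P = 4.1923 - 44.31000000 + 41.82293254 = 1.7052


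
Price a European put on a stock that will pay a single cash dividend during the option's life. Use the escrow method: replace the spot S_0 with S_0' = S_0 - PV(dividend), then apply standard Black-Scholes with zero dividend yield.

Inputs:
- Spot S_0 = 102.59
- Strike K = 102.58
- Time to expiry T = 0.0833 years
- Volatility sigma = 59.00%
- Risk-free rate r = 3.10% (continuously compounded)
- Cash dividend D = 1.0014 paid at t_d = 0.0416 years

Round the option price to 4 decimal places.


Answer: Price = 7.2865

Derivation:
PV(D) = D * exp(-r * t_d) = 1.0014 * 0.99871123 = 1.00010943
S_0' = S_0 - PV(D) = 102.5900 - 1.00010943 = 101.58989057
d1 = (ln(S_0'/K) + (r + sigma^2/2)*T) / (sigma*sqrt(T)) = 0.04334934
d2 = d1 - sigma*sqrt(T) = -0.12693492
exp(-rT) = 0.99742103
N(-d1) = 0.48271153; N(-d2) = 0.55050405
P = K * exp(-rT) * N(-d2) - S_0' * N(-d1) = 102.5800 * 0.99742103 * 0.55050405 - 101.58989057 * 0.48271153 = 7.2865


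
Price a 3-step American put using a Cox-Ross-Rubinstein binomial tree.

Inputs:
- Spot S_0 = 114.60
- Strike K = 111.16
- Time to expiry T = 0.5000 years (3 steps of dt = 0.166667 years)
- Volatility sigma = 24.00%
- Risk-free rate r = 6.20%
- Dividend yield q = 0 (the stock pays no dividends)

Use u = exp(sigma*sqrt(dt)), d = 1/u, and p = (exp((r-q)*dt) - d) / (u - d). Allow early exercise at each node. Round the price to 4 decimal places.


dt = T/N = 0.166667
u = exp(sigma*sqrt(dt)) = 1.102940; d = 1/u = 0.906667
p = (exp((r-q)*dt) - d) / (u - d) = 0.528445
Discount per step: exp(-r*dt) = 0.989720
Stock lattice S(k, i) with i counting down-moves:
  k=0: S(0,0) = 114.6000
  k=1: S(1,0) = 126.3970; S(1,1) = 103.9041
  k=2: S(2,0) = 139.4083; S(2,1) = 114.6000; S(2,2) = 94.2064
  k=3: S(3,0) = 153.7590; S(3,1) = 126.3970; S(3,2) = 103.9041; S(3,3) = 85.4139
Terminal payoffs V(N, i) = max(K - S_T, 0):
  V(3,0) = 0.000000; V(3,1) = 0.000000; V(3,2) = 7.255915; V(3,3) = 25.746084
Backward induction: V(k, i) = exp(-r*dt) * [p * V(k+1, i) + (1-p) * V(k+1, i+1)]; then take max(V_cont, immediate exercise) for American.
  V(2,0) = exp(-r*dt) * [p*0.000000 + (1-p)*0.000000] = 0.000000; exercise = 0.000000; V(2,0) = max -> 0.000000
  V(2,1) = exp(-r*dt) * [p*0.000000 + (1-p)*7.255915] = 3.386386; exercise = 0.000000; V(2,1) = max -> 3.386386
  V(2,2) = exp(-r*dt) * [p*7.255915 + (1-p)*25.746084] = 15.810813; exercise = 16.953552; V(2,2) = max -> 16.953552
  V(1,0) = exp(-r*dt) * [p*0.000000 + (1-p)*3.386386] = 1.580450; exercise = 0.000000; V(1,0) = max -> 1.580450
  V(1,1) = exp(-r*dt) * [p*3.386386 + (1-p)*16.953552] = 9.683464; exercise = 7.255915; V(1,1) = max -> 9.683464
  V(0,0) = exp(-r*dt) * [p*1.580450 + (1-p)*9.683464] = 5.345935; exercise = 0.000000; V(0,0) = max -> 5.345935

Answer: Price = V(0,0) = 5.3459


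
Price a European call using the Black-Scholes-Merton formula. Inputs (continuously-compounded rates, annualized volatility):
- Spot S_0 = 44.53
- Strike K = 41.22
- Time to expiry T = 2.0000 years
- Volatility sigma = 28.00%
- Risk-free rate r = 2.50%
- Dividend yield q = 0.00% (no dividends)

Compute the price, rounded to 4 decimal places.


d1 = (ln(S/K) + (r - q + 0.5*sigma^2) * T) / (sigma * sqrt(T)) = 0.51931827
d2 = d1 - sigma * sqrt(T) = 0.12333847
exp(-rT) = 0.95122942; exp(-qT) = 1.00000000
C = S_0 * exp(-qT) * N(d1) - K * exp(-rT) * N(d2)
N(d1) = 0.69823059; N(d2) = 0.54908046
C = 44.5300 * 1.00000000 * 0.69823059 - 41.2200 * 0.95122942 * 0.54908046 = 9.5629

Answer: Price = 9.5629


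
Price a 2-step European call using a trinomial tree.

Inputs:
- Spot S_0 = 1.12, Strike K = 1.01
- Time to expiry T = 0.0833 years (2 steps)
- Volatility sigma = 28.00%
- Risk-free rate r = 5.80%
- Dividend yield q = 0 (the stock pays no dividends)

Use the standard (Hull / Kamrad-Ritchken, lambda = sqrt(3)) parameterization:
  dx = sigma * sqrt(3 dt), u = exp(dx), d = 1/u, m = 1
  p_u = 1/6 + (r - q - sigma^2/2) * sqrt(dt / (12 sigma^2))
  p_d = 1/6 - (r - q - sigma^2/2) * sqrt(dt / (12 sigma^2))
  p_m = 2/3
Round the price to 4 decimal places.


Answer: Price = V(0,0) = 0.1173

Derivation:
dt = T/N = 0.041650; dx = sigma*sqrt(3*dt) = 0.098975
u = exp(dx) = 1.104039; d = 1/u = 0.905765
p_u = 0.170622, p_m = 0.666667, p_d = 0.162711
Discount per step: exp(-r*dt) = 0.997587
Stock lattice S(k, j) with j the centered position index:
  k=0: S(0,+0) = 1.1200
  k=1: S(1,-1) = 1.0145; S(1,+0) = 1.1200; S(1,+1) = 1.2365
  k=2: S(2,-2) = 0.9189; S(2,-1) = 1.0145; S(2,+0) = 1.1200; S(2,+1) = 1.2365; S(2,+2) = 1.3652
Terminal payoffs V(N, j) = max(S_T - K, 0):
  V(2,-2) = 0.000000; V(2,-1) = 0.004457; V(2,+0) = 0.110000; V(2,+1) = 0.226524; V(2,+2) = 0.355170
Backward induction: V(k, j) = exp(-r*dt) * [p_u * V(k+1, j+1) + p_m * V(k+1, j) + p_d * V(k+1, j-1)]
  V(1,-1) = exp(-r*dt) * [p_u*0.110000 + p_m*0.004457 + p_d*0.000000] = 0.021687
  V(1,+0) = exp(-r*dt) * [p_u*0.226524 + p_m*0.110000 + p_d*0.004457] = 0.112437
  V(1,+1) = exp(-r*dt) * [p_u*0.355170 + p_m*0.226524 + p_d*0.110000] = 0.228960
  V(0,+0) = exp(-r*dt) * [p_u*0.228960 + p_m*0.112437 + p_d*0.021687] = 0.117269


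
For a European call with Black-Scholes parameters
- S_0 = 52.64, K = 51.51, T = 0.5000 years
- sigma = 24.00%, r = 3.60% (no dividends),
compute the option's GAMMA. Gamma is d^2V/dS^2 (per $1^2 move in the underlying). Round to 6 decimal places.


Answer: Gamma = 0.042445

Derivation:
d1 = 0.3187892131; d2 = 0.1490835856
phi(d1) = 0.3791771327; exp(-qT) = 1.0000000000; exp(-rT) = 0.9821610324
Gamma = exp(-qT) * phi(d1) / (S * sigma * sqrt(T)) = 1.0000000000 * 0.3791771327 / (52.6400 * 0.2400 * 0.7071067812) = 0.042445


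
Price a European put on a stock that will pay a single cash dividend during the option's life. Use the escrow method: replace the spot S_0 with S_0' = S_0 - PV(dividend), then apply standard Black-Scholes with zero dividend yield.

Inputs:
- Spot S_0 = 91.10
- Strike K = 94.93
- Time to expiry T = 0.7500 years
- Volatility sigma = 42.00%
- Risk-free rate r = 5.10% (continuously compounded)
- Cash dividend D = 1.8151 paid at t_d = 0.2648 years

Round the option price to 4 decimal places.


Answer: Price = 14.0913

Derivation:
PV(D) = D * exp(-r * t_d) = 1.8151 * 0.98658598 = 1.79075221
S_0' = S_0 - PV(D) = 91.1000 - 1.79075221 = 89.30924779
d1 = (ln(S_0'/K) + (r + sigma^2/2)*T) / (sigma*sqrt(T)) = 0.11922355
d2 = d1 - sigma*sqrt(T) = -0.24450712
exp(-rT) = 0.96247229
N(-d1) = 0.45254912; N(-d2) = 0.59658095
P = K * exp(-rT) * N(-d2) - S_0' * N(-d1) = 94.9300 * 0.96247229 * 0.59658095 - 89.30924779 * 0.45254912 = 14.0913


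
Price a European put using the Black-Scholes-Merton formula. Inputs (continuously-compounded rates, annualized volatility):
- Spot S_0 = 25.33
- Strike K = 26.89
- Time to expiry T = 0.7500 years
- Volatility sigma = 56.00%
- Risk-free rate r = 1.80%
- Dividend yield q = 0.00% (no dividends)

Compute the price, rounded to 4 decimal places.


d1 = (ln(S/K) + (r - q + 0.5*sigma^2) * T) / (sigma * sqrt(T)) = 0.14709028
d2 = d1 - sigma * sqrt(T) = -0.33788395
exp(-rT) = 0.98659072; exp(-qT) = 1.00000000
P = K * exp(-rT) * N(-d2) - S_0 * exp(-qT) * N(-d1)
N(-d1) = 0.44153038; N(-d2) = 0.63227468
P = 26.8900 * 0.98659072 * 0.63227468 - 25.3300 * 1.00000000 * 0.44153038 = 5.5899

Answer: Price = 5.5899


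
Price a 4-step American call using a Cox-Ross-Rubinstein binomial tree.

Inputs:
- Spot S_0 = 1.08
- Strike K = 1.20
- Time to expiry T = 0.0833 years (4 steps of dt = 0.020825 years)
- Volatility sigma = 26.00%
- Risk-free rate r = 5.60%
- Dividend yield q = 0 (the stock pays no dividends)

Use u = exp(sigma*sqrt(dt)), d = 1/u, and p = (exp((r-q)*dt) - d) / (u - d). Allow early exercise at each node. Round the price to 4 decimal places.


Answer: Price = V(0,0) = 0.0036

Derivation:
dt = T/N = 0.020825
u = exp(sigma*sqrt(dt)) = 1.038233; d = 1/u = 0.963175
p = (exp((r-q)*dt) - d) / (u - d) = 0.506167
Discount per step: exp(-r*dt) = 0.998834
Stock lattice S(k, i) with i counting down-moves:
  k=0: S(0,0) = 1.0800
  k=1: S(1,0) = 1.1213; S(1,1) = 1.0402
  k=2: S(2,0) = 1.1642; S(2,1) = 1.0800; S(2,2) = 1.0019
  k=3: S(3,0) = 1.2087; S(3,1) = 1.1213; S(3,2) = 1.0402; S(3,3) = 0.9650
  k=4: S(4,0) = 1.2549; S(4,1) = 1.1642; S(4,2) = 1.0800; S(4,3) = 1.0019; S(4,4) = 0.9295
Terminal payoffs V(N, i) = max(S_T - K, 0):
  V(4,0) = 0.054883; V(4,1) = 0.000000; V(4,2) = 0.000000; V(4,3) = 0.000000; V(4,4) = 0.000000
Backward induction: V(k, i) = exp(-r*dt) * [p * V(k+1, i) + (1-p) * V(k+1, i+1)]; then take max(V_cont, immediate exercise) for American.
  V(3,0) = exp(-r*dt) * [p*0.054883 + (1-p)*0.000000] = 0.027747; exercise = 0.008672; V(3,0) = max -> 0.027747
  V(3,1) = exp(-r*dt) * [p*0.000000 + (1-p)*0.000000] = 0.000000; exercise = 0.000000; V(3,1) = max -> 0.000000
  V(3,2) = exp(-r*dt) * [p*0.000000 + (1-p)*0.000000] = 0.000000; exercise = 0.000000; V(3,2) = max -> 0.000000
  V(3,3) = exp(-r*dt) * [p*0.000000 + (1-p)*0.000000] = 0.000000; exercise = 0.000000; V(3,3) = max -> 0.000000
  V(2,0) = exp(-r*dt) * [p*0.027747 + (1-p)*0.000000] = 0.014028; exercise = 0.000000; V(2,0) = max -> 0.014028
  V(2,1) = exp(-r*dt) * [p*0.000000 + (1-p)*0.000000] = 0.000000; exercise = 0.000000; V(2,1) = max -> 0.000000
  V(2,2) = exp(-r*dt) * [p*0.000000 + (1-p)*0.000000] = 0.000000; exercise = 0.000000; V(2,2) = max -> 0.000000
  V(1,0) = exp(-r*dt) * [p*0.014028 + (1-p)*0.000000] = 0.007092; exercise = 0.000000; V(1,0) = max -> 0.007092
  V(1,1) = exp(-r*dt) * [p*0.000000 + (1-p)*0.000000] = 0.000000; exercise = 0.000000; V(1,1) = max -> 0.000000
  V(0,0) = exp(-r*dt) * [p*0.007092 + (1-p)*0.000000] = 0.003586; exercise = 0.000000; V(0,0) = max -> 0.003586


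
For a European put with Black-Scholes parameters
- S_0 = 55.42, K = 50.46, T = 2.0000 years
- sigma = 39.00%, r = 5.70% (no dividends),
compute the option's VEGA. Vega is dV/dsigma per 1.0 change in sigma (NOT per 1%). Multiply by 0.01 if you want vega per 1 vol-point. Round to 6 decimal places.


d1 = 0.6524593866; d2 = 0.1009160972
phi(d1) = 0.3224554929; exp(-qT) = 1.0000000000; exp(-rT) = 0.8922579559
Vega = S * exp(-qT) * phi(d1) * sqrt(T) = 55.4200 * 1.0000000000 * 0.3224554929 * 1.4142135624 = 25.272680

Answer: Vega = 25.272680


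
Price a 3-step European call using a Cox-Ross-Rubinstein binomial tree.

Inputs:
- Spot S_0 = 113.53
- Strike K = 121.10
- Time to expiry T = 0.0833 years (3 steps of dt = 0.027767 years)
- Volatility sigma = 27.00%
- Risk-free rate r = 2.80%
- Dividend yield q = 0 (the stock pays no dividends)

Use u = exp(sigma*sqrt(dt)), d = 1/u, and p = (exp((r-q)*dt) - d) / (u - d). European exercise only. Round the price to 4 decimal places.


Answer: Price = V(0,0) = 1.0848

Derivation:
dt = T/N = 0.027767
u = exp(sigma*sqrt(dt)) = 1.046018; d = 1/u = 0.956006
p = (exp((r-q)*dt) - d) / (u - d) = 0.497395
Discount per step: exp(-r*dt) = 0.999223
Stock lattice S(k, i) with i counting down-moves:
  k=0: S(0,0) = 113.5300
  k=1: S(1,0) = 118.7545; S(1,1) = 108.5354
  k=2: S(2,0) = 124.2194; S(2,1) = 113.5300; S(2,2) = 103.7605
  k=3: S(3,0) = 129.9358; S(3,1) = 118.7545; S(3,2) = 108.5354; S(3,3) = 99.1956
Terminal payoffs V(N, i) = max(S_T - K, 0):
  V(3,0) = 8.835752; V(3,1) = 0.000000; V(3,2) = 0.000000; V(3,3) = 0.000000
Backward induction: V(k, i) = exp(-r*dt) * [p * V(k+1, i) + (1-p) * V(k+1, i+1)].
  V(2,0) = exp(-r*dt) * [p*8.835752 + (1-p)*0.000000] = 4.391442
  V(2,1) = exp(-r*dt) * [p*0.000000 + (1-p)*0.000000] = 0.000000
  V(2,2) = exp(-r*dt) * [p*0.000000 + (1-p)*0.000000] = 0.000000
  V(1,0) = exp(-r*dt) * [p*4.391442 + (1-p)*0.000000] = 2.182583
  V(1,1) = exp(-r*dt) * [p*0.000000 + (1-p)*0.000000] = 0.000000
  V(0,0) = exp(-r*dt) * [p*2.182583 + (1-p)*0.000000] = 1.084762


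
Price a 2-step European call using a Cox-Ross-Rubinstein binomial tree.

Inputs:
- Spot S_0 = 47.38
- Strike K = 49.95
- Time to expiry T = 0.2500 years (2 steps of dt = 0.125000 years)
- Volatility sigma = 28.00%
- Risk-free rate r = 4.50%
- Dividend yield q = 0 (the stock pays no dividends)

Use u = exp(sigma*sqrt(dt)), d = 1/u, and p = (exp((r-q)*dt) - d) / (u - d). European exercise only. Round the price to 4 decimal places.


dt = T/N = 0.125000
u = exp(sigma*sqrt(dt)) = 1.104061; d = 1/u = 0.905747
p = (exp((r-q)*dt) - d) / (u - d) = 0.503716
Discount per step: exp(-r*dt) = 0.994391
Stock lattice S(k, i) with i counting down-moves:
  k=0: S(0,0) = 47.3800
  k=1: S(1,0) = 52.3104; S(1,1) = 42.9143
  k=2: S(2,0) = 57.7539; S(2,1) = 47.3800; S(2,2) = 38.8695
Terminal payoffs V(N, i) = max(S_T - K, 0):
  V(2,0) = 7.803855; V(2,1) = 0.000000; V(2,2) = 0.000000
Backward induction: V(k, i) = exp(-r*dt) * [p * V(k+1, i) + (1-p) * V(k+1, i+1)].
  V(1,0) = exp(-r*dt) * [p*7.803855 + (1-p)*0.000000] = 3.908874
  V(1,1) = exp(-r*dt) * [p*0.000000 + (1-p)*0.000000] = 0.000000
  V(0,0) = exp(-r*dt) * [p*3.908874 + (1-p)*0.000000] = 1.957916

Answer: Price = V(0,0) = 1.9579


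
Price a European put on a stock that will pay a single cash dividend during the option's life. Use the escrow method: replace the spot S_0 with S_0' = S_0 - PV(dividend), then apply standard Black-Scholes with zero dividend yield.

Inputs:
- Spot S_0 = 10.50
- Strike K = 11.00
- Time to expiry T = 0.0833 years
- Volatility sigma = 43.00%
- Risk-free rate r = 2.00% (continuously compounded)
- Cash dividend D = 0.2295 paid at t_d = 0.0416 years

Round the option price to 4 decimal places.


Answer: Price = 0.9558

Derivation:
PV(D) = D * exp(-r * t_d) = 0.2295 * 0.99916835 = 0.22930914
S_0' = S_0 - PV(D) = 10.5000 - 0.22930914 = 10.27069086
d1 = (ln(S_0'/K) + (r + sigma^2/2)*T) / (sigma*sqrt(T)) = -0.47728671
d2 = d1 - sigma*sqrt(T) = -0.60139219
exp(-rT) = 0.99833539
N(-d1) = 0.68342101; N(-d2) = 0.72621060
P = K * exp(-rT) * N(-d2) - S_0' * N(-d1) = 11.0000 * 0.99833539 * 0.72621060 - 10.27069086 * 0.68342101 = 0.9558


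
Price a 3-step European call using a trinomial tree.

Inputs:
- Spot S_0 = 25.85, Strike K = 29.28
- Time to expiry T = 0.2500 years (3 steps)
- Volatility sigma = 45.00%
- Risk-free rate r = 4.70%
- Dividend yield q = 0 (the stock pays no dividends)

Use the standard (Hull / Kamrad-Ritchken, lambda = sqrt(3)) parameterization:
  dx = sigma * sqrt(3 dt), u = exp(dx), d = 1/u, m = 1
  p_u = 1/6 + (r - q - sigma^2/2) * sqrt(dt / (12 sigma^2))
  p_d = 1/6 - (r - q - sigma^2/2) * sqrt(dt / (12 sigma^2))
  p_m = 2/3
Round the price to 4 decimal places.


dt = T/N = 0.083333; dx = sigma*sqrt(3*dt) = 0.225000
u = exp(dx) = 1.252323; d = 1/u = 0.798516
p_u = 0.156620, p_m = 0.666667, p_d = 0.176713
Discount per step: exp(-r*dt) = 0.996091
Stock lattice S(k, j) with j the centered position index:
  k=0: S(0,+0) = 25.8500
  k=1: S(1,-1) = 20.6416; S(1,+0) = 25.8500; S(1,+1) = 32.3725
  k=2: S(2,-2) = 16.4827; S(2,-1) = 20.6416; S(2,+0) = 25.8500; S(2,+1) = 32.3725; S(2,+2) = 40.5409
  k=3: S(3,-3) = 13.1617; S(3,-2) = 16.4827; S(3,-1) = 20.6416; S(3,+0) = 25.8500; S(3,+1) = 32.3725; S(3,+2) = 40.5409; S(3,+3) = 50.7703
Terminal payoffs V(N, j) = max(S_T - K, 0):
  V(3,-3) = 0.000000; V(3,-2) = 0.000000; V(3,-1) = 0.000000; V(3,+0) = 0.000000; V(3,+1) = 3.092542; V(3,+2) = 11.260870; V(3,+3) = 21.490252
Backward induction: V(k, j) = exp(-r*dt) * [p_u * V(k+1, j+1) + p_m * V(k+1, j) + p_d * V(k+1, j-1)]
  V(2,-2) = exp(-r*dt) * [p_u*0.000000 + p_m*0.000000 + p_d*0.000000] = 0.000000
  V(2,-1) = exp(-r*dt) * [p_u*0.000000 + p_m*0.000000 + p_d*0.000000] = 0.000000
  V(2,+0) = exp(-r*dt) * [p_u*3.092542 + p_m*0.000000 + p_d*0.000000] = 0.482462
  V(2,+1) = exp(-r*dt) * [p_u*11.260870 + p_m*3.092542 + p_d*0.000000] = 3.810423
  V(2,+2) = exp(-r*dt) * [p_u*21.490252 + p_m*11.260870 + p_d*3.092542] = 11.374911
  V(1,-1) = exp(-r*dt) * [p_u*0.482462 + p_m*0.000000 + p_d*0.000000] = 0.075268
  V(1,+0) = exp(-r*dt) * [p_u*3.810423 + p_m*0.482462 + p_d*0.000000] = 0.914841
  V(1,+1) = exp(-r*dt) * [p_u*11.374911 + p_m*3.810423 + p_d*0.482462] = 4.389855
  V(0,+0) = exp(-r*dt) * [p_u*4.389855 + p_m*0.914841 + p_d*0.075268] = 1.305612

Answer: Price = V(0,0) = 1.3056


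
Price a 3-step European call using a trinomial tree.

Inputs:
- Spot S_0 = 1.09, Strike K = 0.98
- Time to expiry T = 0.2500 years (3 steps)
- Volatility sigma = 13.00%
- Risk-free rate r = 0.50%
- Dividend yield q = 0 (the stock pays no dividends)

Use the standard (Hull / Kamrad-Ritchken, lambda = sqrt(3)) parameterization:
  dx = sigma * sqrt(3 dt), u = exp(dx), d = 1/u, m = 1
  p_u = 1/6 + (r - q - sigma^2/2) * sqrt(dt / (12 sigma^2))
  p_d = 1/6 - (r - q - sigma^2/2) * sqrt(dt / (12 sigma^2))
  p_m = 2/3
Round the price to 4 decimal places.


Answer: Price = V(0,0) = 0.1129

Derivation:
dt = T/N = 0.083333; dx = sigma*sqrt(3*dt) = 0.065000
u = exp(dx) = 1.067159; d = 1/u = 0.937067
p_u = 0.164455, p_m = 0.666667, p_d = 0.168878
Discount per step: exp(-r*dt) = 0.999583
Stock lattice S(k, j) with j the centered position index:
  k=0: S(0,+0) = 1.0900
  k=1: S(1,-1) = 1.0214; S(1,+0) = 1.0900; S(1,+1) = 1.1632
  k=2: S(2,-2) = 0.9571; S(2,-1) = 1.0214; S(2,+0) = 1.0900; S(2,+1) = 1.1632; S(2,+2) = 1.2413
  k=3: S(3,-3) = 0.8969; S(3,-2) = 0.9571; S(3,-1) = 1.0214; S(3,+0) = 1.0900; S(3,+1) = 1.1632; S(3,+2) = 1.2413; S(3,+3) = 1.3247
Terminal payoffs V(N, j) = max(S_T - K, 0):
  V(3,-3) = 0.000000; V(3,-2) = 0.000000; V(3,-1) = 0.041404; V(3,+0) = 0.110000; V(3,+1) = 0.183203; V(3,+2) = 0.261323; V(3,+3) = 0.344689
Backward induction: V(k, j) = exp(-r*dt) * [p_u * V(k+1, j+1) + p_m * V(k+1, j) + p_d * V(k+1, j-1)]
  V(2,-2) = exp(-r*dt) * [p_u*0.041404 + p_m*0.000000 + p_d*0.000000] = 0.006806
  V(2,-1) = exp(-r*dt) * [p_u*0.110000 + p_m*0.041404 + p_d*0.000000] = 0.045673
  V(2,+0) = exp(-r*dt) * [p_u*0.183203 + p_m*0.110000 + p_d*0.041404] = 0.110408
  V(2,+1) = exp(-r*dt) * [p_u*0.261323 + p_m*0.183203 + p_d*0.110000] = 0.183612
  V(2,+2) = exp(-r*dt) * [p_u*0.344689 + p_m*0.261323 + p_d*0.183203] = 0.261731
  V(1,-1) = exp(-r*dt) * [p_u*0.110408 + p_m*0.045673 + p_d*0.006806] = 0.049735
  V(1,+0) = exp(-r*dt) * [p_u*0.183612 + p_m*0.110408 + p_d*0.045673] = 0.111468
  V(1,+1) = exp(-r*dt) * [p_u*0.261731 + p_m*0.183612 + p_d*0.110408] = 0.184020
  V(0,+0) = exp(-r*dt) * [p_u*0.184020 + p_m*0.111468 + p_d*0.049735] = 0.112927


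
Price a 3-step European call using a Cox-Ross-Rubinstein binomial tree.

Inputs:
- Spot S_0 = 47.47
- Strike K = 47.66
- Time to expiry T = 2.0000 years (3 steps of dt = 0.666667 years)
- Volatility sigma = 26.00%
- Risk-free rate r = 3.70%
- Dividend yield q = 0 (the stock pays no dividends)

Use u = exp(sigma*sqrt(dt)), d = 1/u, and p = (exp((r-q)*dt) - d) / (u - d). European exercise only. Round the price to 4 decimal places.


dt = T/N = 0.666667
u = exp(sigma*sqrt(dt)) = 1.236505; d = 1/u = 0.808731
p = (exp((r-q)*dt) - d) / (u - d) = 0.505506
Discount per step: exp(-r*dt) = 0.975635
Stock lattice S(k, i) with i counting down-moves:
  k=0: S(0,0) = 47.4700
  k=1: S(1,0) = 58.6969; S(1,1) = 38.3905
  k=2: S(2,0) = 72.5790; S(2,1) = 47.4700; S(2,2) = 31.0475
  k=3: S(3,0) = 89.7444; S(3,1) = 58.6969; S(3,2) = 38.3905; S(3,3) = 25.1091
Terminal payoffs V(N, i) = max(S_T - K, 0):
  V(3,0) = 42.084367; V(3,1) = 11.036908; V(3,2) = 0.000000; V(3,3) = 0.000000
Backward induction: V(k, i) = exp(-r*dt) * [p * V(k+1, i) + (1-p) * V(k+1, i+1)].
  V(2,0) = exp(-r*dt) * [p*42.084367 + (1-p)*11.036908] = 26.080271
  V(2,1) = exp(-r*dt) * [p*11.036908 + (1-p)*0.000000] = 5.443285
  V(2,2) = exp(-r*dt) * [p*0.000000 + (1-p)*0.000000] = 0.000000
  V(1,0) = exp(-r*dt) * [p*26.080271 + (1-p)*5.443285] = 15.488602
  V(1,1) = exp(-r*dt) * [p*5.443285 + (1-p)*0.000000] = 2.684571
  V(0,0) = exp(-r*dt) * [p*15.488602 + (1-p)*2.684571] = 8.933973

Answer: Price = V(0,0) = 8.9340


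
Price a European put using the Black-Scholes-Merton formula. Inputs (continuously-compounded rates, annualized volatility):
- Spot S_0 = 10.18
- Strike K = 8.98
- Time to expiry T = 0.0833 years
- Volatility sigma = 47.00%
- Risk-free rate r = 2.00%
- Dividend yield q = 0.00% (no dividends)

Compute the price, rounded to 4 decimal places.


d1 = (ln(S/K) + (r - q + 0.5*sigma^2) * T) / (sigma * sqrt(T)) = 1.00472862
d2 = d1 - sigma * sqrt(T) = 0.86907845
exp(-rT) = 0.99833539; exp(-qT) = 1.00000000
P = K * exp(-rT) * N(-d2) - S_0 * exp(-qT) * N(-d1)
N(-d1) = 0.15751377; N(-d2) = 0.19240211
P = 8.9800 * 0.99833539 * 0.19240211 - 10.1800 * 1.00000000 * 0.15751377 = 0.1214

Answer: Price = 0.1214


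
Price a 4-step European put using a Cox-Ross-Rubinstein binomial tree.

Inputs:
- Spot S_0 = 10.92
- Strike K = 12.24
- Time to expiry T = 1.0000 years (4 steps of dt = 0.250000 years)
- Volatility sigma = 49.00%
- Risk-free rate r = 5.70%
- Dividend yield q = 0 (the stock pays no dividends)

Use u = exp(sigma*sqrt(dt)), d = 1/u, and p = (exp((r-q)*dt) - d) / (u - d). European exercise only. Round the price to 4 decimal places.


Answer: Price = V(0,0) = 2.5570

Derivation:
dt = T/N = 0.250000
u = exp(sigma*sqrt(dt)) = 1.277621; d = 1/u = 0.782705
p = (exp((r-q)*dt) - d) / (u - d) = 0.468053
Discount per step: exp(-r*dt) = 0.985851
Stock lattice S(k, i) with i counting down-moves:
  k=0: S(0,0) = 10.9200
  k=1: S(1,0) = 13.9516; S(1,1) = 8.5471
  k=2: S(2,0) = 17.8249; S(2,1) = 10.9200; S(2,2) = 6.6899
  k=3: S(3,0) = 22.7735; S(3,1) = 13.9516; S(3,2) = 8.5471; S(3,3) = 5.2362
  k=4: S(4,0) = 29.0959; S(4,1) = 17.8249; S(4,2) = 10.9200; S(4,3) = 6.6899; S(4,4) = 4.0984
Terminal payoffs V(N, i) = max(K - S_T, 0):
  V(4,0) = 0.000000; V(4,1) = 0.000000; V(4,2) = 1.320000; V(4,3) = 5.550120; V(4,4) = 8.141603
Backward induction: V(k, i) = exp(-r*dt) * [p * V(k+1, i) + (1-p) * V(k+1, i+1)].
  V(3,0) = exp(-r*dt) * [p*0.000000 + (1-p)*0.000000] = 0.000000
  V(3,1) = exp(-r*dt) * [p*0.000000 + (1-p)*1.320000] = 0.692235
  V(3,2) = exp(-r*dt) * [p*1.320000 + (1-p)*5.550120] = 3.519683
  V(3,3) = exp(-r*dt) * [p*5.550120 + (1-p)*8.141603] = 6.830617
  V(2,0) = exp(-r*dt) * [p*0.000000 + (1-p)*0.692235] = 0.363022
  V(2,1) = exp(-r*dt) * [p*0.692235 + (1-p)*3.519683] = 2.165211
  V(2,2) = exp(-r*dt) * [p*3.519683 + (1-p)*6.830617] = 5.206204
  V(1,0) = exp(-r*dt) * [p*0.363022 + (1-p)*2.165211] = 1.302990
  V(1,1) = exp(-r*dt) * [p*2.165211 + (1-p)*5.206204] = 3.729333
  V(0,0) = exp(-r*dt) * [p*1.302990 + (1-p)*3.729333] = 2.556977
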